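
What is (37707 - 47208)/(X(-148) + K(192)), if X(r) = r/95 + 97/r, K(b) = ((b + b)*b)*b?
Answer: -44528020/66343393147 ≈ -0.00067117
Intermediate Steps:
K(b) = 2*b³ (K(b) = ((2*b)*b)*b = (2*b²)*b = 2*b³)
X(r) = 97/r + r/95 (X(r) = r*(1/95) + 97/r = r/95 + 97/r = 97/r + r/95)
(37707 - 47208)/(X(-148) + K(192)) = (37707 - 47208)/((97/(-148) + (1/95)*(-148)) + 2*192³) = -9501/((97*(-1/148) - 148/95) + 2*7077888) = -9501/((-97/148 - 148/95) + 14155776) = -9501/(-31119/14060 + 14155776) = -9501/199030179441/14060 = -9501*14060/199030179441 = -44528020/66343393147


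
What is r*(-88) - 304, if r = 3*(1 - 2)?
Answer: -40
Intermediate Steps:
r = -3 (r = 3*(-1) = -3)
r*(-88) - 304 = -3*(-88) - 304 = 264 - 304 = -40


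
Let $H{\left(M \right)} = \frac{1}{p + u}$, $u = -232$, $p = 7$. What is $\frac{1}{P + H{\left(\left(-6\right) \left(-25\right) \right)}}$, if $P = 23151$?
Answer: $\frac{225}{5208974} \approx 4.3195 \cdot 10^{-5}$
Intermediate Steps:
$H{\left(M \right)} = - \frac{1}{225}$ ($H{\left(M \right)} = \frac{1}{7 - 232} = \frac{1}{-225} = - \frac{1}{225}$)
$\frac{1}{P + H{\left(\left(-6\right) \left(-25\right) \right)}} = \frac{1}{23151 - \frac{1}{225}} = \frac{1}{\frac{5208974}{225}} = \frac{225}{5208974}$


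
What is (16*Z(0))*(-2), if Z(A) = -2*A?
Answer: 0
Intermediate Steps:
(16*Z(0))*(-2) = (16*(-2*0))*(-2) = (16*0)*(-2) = 0*(-2) = 0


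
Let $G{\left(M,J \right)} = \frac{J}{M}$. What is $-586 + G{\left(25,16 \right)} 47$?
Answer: $- \frac{13898}{25} \approx -555.92$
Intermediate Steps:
$-586 + G{\left(25,16 \right)} 47 = -586 + \frac{16}{25} \cdot 47 = -586 + \frac{752}{25} = - \frac{13898}{25}$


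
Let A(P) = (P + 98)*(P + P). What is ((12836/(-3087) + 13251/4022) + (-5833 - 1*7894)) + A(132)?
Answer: 583450326047/12415914 ≈ 46992.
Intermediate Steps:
A(P) = 2*P*(98 + P) (A(P) = (98 + P)*(2*P) = 2*P*(98 + P))
((12836/(-3087) + 13251/4022) + (-5833 - 1*7894)) + A(132) = ((12836/(-3087) + 13251/4022) + (-5833 - 1*7894)) + 2*132*(98 + 132) = ((12836*(-1/3087) + 13251*(1/4022)) + (-5833 - 7894)) + 2*132*230 = ((-12836/3087 + 13251/4022) - 13727) + 60720 = (-10720555/12415914 - 13727) + 60720 = -170443972033/12415914 + 60720 = 583450326047/12415914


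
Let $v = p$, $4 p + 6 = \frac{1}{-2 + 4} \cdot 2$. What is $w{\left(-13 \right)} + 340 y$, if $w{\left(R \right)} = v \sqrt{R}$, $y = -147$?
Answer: $-49980 - \frac{5 i \sqrt{13}}{4} \approx -49980.0 - 4.5069 i$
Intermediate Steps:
$p = - \frac{5}{4}$ ($p = - \frac{3}{2} + \frac{\frac{1}{-2 + 4} \cdot 2}{4} = - \frac{3}{2} + \frac{\frac{1}{2} \cdot 2}{4} = - \frac{3}{2} + \frac{1}{4} \cdot 1 = - \frac{3}{2} + \frac{1}{4} = - \frac{5}{4} \approx -1.25$)
$v = - \frac{5}{4} \approx -1.25$
$w{\left(R \right)} = - \frac{5 \sqrt{R}}{4}$
$w{\left(-13 \right)} + 340 y = - \frac{5 \sqrt{-13}}{4} + 340 \left(-147\right) = - \frac{5 i \sqrt{13}}{4} - 49980 = -49980 - \frac{5 i \sqrt{13}}{4}$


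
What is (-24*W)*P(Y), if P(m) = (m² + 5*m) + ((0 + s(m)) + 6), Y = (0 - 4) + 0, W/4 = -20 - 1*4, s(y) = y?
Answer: -4608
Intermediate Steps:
W = -96 (W = 4*(-20 - 1*4) = 4*(-20 - 4) = 4*(-24) = -96)
Y = -4 (Y = -4 + 0 = -4)
P(m) = 6 + m² + 6*m (P(m) = (m² + 5*m) + ((0 + m) + 6) = (m² + 5*m) + (m + 6) = (m² + 5*m) + (6 + m) = 6 + m² + 6*m)
(-24*W)*P(Y) = (-24*(-96))*(6 + (-4)² + 6*(-4)) = 2304*(6 + 16 - 24) = 2304*(-2) = -4608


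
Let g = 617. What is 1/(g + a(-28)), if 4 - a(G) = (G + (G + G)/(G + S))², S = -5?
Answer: -1089/77155 ≈ -0.014114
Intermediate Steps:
a(G) = 4 - (G + 2*G/(-5 + G))² (a(G) = 4 - (G + (G + G)/(G - 5))² = 4 - (G + (2*G)/(-5 + G))² = 4 - (G + 2*G/(-5 + G))²)
1/(g + a(-28)) = 1/(617 + (4 - 1*(-28)²*(-3 - 28)²/(-5 - 28)²)) = 1/(617 + (4 - 1*784*(-31)²/(-33)²)) = 1/(617 + (4 - 1*784*1/1089*961)) = 1/(617 + (4 - 753424/1089)) = 1/(617 - 749068/1089) = 1/(-77155/1089) = -1089/77155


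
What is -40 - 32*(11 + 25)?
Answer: -1192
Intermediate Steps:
-40 - 32*(11 + 25) = -40 - 32*36 = -40 - 1152 = -1192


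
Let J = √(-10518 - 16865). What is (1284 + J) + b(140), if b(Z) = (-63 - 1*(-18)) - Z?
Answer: 1099 + I*√27383 ≈ 1099.0 + 165.48*I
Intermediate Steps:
b(Z) = -45 - Z (b(Z) = (-63 + 18) - Z = -45 - Z)
J = I*√27383 (J = √(-27383) = I*√27383 ≈ 165.48*I)
(1284 + J) + b(140) = (1284 + I*√27383) + (-45 - 1*140) = (1284 + I*√27383) + (-45 - 140) = (1284 + I*√27383) - 185 = 1099 + I*√27383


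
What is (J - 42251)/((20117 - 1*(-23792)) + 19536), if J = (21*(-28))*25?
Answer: -56951/63445 ≈ -0.89764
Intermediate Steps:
J = -14700 (J = -588*25 = -14700)
(J - 42251)/((20117 - 1*(-23792)) + 19536) = (-14700 - 42251)/((20117 - 1*(-23792)) + 19536) = -56951/((20117 + 23792) + 19536) = -56951/(43909 + 19536) = -56951/63445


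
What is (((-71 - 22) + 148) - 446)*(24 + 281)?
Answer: -119255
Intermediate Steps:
(((-71 - 22) + 148) - 446)*(24 + 281) = ((-93 + 148) - 446)*305 = (55 - 446)*305 = -391*305 = -119255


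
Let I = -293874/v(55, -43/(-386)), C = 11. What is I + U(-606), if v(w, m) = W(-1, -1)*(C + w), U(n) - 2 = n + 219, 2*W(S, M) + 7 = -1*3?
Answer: 27804/55 ≈ 505.53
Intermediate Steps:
W(S, M) = -5 (W(S, M) = -7/2 + (-1*3)/2 = -7/2 + (½)*(-3) = -7/2 - 3/2 = -5)
U(n) = 221 + n (U(n) = 2 + (n + 219) = 2 + (219 + n) = 221 + n)
v(w, m) = -55 - 5*w (v(w, m) = -5*(11 + w) = -55 - 5*w)
I = 48979/55 (I = -293874/(-55 - 5*55) = -293874/(-55 - 275) = -293874/(-330) = -293874*(-1/330) = 48979/55 ≈ 890.53)
I + U(-606) = 48979/55 + (221 - 606) = 48979/55 - 385 = 27804/55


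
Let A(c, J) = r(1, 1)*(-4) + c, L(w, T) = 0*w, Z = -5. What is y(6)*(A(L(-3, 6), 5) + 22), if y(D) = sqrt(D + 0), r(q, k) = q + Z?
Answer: 38*sqrt(6) ≈ 93.081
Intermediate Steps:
r(q, k) = -5 + q (r(q, k) = q - 5 = -5 + q)
L(w, T) = 0
y(D) = sqrt(D)
A(c, J) = 16 + c (A(c, J) = (-5 + 1)*(-4) + c = -4*(-4) + c = 16 + c)
y(6)*(A(L(-3, 6), 5) + 22) = sqrt(6)*((16 + 0) + 22) = sqrt(6)*(16 + 22) = sqrt(6)*38 = 38*sqrt(6)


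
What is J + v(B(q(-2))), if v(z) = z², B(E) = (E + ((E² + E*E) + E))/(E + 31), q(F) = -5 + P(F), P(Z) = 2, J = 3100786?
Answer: 151938523/49 ≈ 3.1008e+6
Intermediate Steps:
q(F) = -3 (q(F) = -5 + 2 = -3)
B(E) = (2*E + 2*E²)/(31 + E) (B(E) = (E + ((E² + E²) + E))/(31 + E) = (E + (2*E² + E))/(31 + E) = (E + (E + 2*E²))/(31 + E) = (2*E + 2*E²)/(31 + E))
J + v(B(q(-2))) = 3100786 + (2*(-3)*(1 - 3)/(31 - 3))² = 3100786 + (2*(-3)*(-2)/28)² = 3100786 + (2*(-3)*(1/28)*(-2))² = 3100786 + (3/7)² = 3100786 + 9/49 = 151938523/49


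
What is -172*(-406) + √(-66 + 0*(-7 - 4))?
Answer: 69832 + I*√66 ≈ 69832.0 + 8.124*I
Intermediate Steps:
-172*(-406) + √(-66 + 0*(-7 - 4)) = 69832 + √(-66 + 0*(-11)) = 69832 + √(-66 + 0) = 69832 + √(-66) = 69832 + I*√66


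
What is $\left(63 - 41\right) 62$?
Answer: $1364$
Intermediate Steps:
$\left(63 - 41\right) 62 = 22 \cdot 62 = 1364$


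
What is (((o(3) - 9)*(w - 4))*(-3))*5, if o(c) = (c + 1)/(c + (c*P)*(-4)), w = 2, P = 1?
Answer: -850/3 ≈ -283.33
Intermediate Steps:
o(c) = -(1 + c)/(3*c) (o(c) = (c + 1)/(c + (c*1)*(-4)) = (1 + c)/(c + c*(-4)) = (1 + c)/(c - 4*c) = (1 + c)/((-3*c)) = (1 + c)*(-1/(3*c)) = -(1 + c)/(3*c))
(((o(3) - 9)*(w - 4))*(-3))*5 = ((((⅓)*(-1 - 1*3)/3 - 9)*(2 - 4))*(-3))*5 = ((((⅓)*(⅓)*(-1 - 3) - 9)*(-2))*(-3))*5 = ((((⅓)*(⅓)*(-4) - 9)*(-2))*(-3))*5 = (((-4/9 - 9)*(-2))*(-3))*5 = (-85/9*(-2)*(-3))*5 = ((170/9)*(-3))*5 = -170/3*5 = -850/3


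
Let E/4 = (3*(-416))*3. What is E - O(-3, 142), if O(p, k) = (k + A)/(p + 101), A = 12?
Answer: -104843/7 ≈ -14978.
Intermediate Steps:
E = -14976 (E = 4*((3*(-416))*3) = 4*(-1248*3) = 4*(-3744) = -14976)
O(p, k) = (12 + k)/(101 + p) (O(p, k) = (k + 12)/(p + 101) = (12 + k)/(101 + p))
E - O(-3, 142) = -14976 - (12 + 142)/(101 - 3) = -14976 - 154/98 = -14976 - 1*11/7 = -14976 - 11/7 = -104843/7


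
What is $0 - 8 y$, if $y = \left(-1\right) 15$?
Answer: $120$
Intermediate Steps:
$y = -15$
$0 - 8 y = 0 - -120 = 0 + 120 = 120$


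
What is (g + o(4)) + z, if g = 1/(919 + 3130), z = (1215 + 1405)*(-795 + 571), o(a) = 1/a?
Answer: -9505104427/16196 ≈ -5.8688e+5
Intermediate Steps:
z = -586880 (z = 2620*(-224) = -586880)
g = 1/4049 ≈ 0.00024697
(g + o(4)) + z = (1/4049 + 1/4) - 586880 = (1/4049 + ¼) - 586880 = 4053/16196 - 586880 = -9505104427/16196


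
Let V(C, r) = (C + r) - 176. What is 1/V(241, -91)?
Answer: -1/26 ≈ -0.038462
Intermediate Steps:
V(C, r) = -176 + C + r
1/V(241, -91) = 1/(-176 + 241 - 91) = 1/(-26) = -1/26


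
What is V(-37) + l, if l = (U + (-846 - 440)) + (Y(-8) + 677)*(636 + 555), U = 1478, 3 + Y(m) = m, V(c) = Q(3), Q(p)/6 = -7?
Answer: 793356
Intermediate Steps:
Q(p) = -42 (Q(p) = 6*(-7) = -42)
V(c) = -42
Y(m) = -3 + m
l = 793398 (l = (1478 + (-846 - 440)) + ((-3 - 8) + 677)*(636 + 555) = (1478 - 1286) + (-11 + 677)*1191 = 192 + 666*1191 = 192 + 793206 = 793398)
V(-37) + l = -42 + 793398 = 793356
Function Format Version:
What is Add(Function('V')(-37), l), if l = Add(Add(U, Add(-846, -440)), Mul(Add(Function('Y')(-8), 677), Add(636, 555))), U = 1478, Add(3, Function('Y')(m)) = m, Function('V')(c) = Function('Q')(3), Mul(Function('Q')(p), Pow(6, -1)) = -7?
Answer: 793356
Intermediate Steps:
Function('Q')(p) = -42 (Function('Q')(p) = Mul(6, -7) = -42)
Function('V')(c) = -42
Function('Y')(m) = Add(-3, m)
l = 793398 (l = Add(Add(1478, Add(-846, -440)), Mul(Add(Add(-3, -8), 677), Add(636, 555))) = Add(Add(1478, -1286), Mul(Add(-11, 677), 1191)) = Add(192, Mul(666, 1191)) = Add(192, 793206) = 793398)
Add(Function('V')(-37), l) = Add(-42, 793398) = 793356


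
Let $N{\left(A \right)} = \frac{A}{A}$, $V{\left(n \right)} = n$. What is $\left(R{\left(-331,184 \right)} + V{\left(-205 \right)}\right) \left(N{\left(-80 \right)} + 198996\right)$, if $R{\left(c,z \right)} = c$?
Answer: $-106662392$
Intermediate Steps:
$N{\left(A \right)} = 1$
$\left(R{\left(-331,184 \right)} + V{\left(-205 \right)}\right) \left(N{\left(-80 \right)} + 198996\right) = \left(-331 - 205\right) \left(1 + 198996\right) = \left(-536\right) 198997 = -106662392$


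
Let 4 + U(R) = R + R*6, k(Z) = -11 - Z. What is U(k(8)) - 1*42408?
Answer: -42545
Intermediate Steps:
U(R) = -4 + 7*R (U(R) = -4 + (R + R*6) = -4 + (R + 6*R) = -4 + 7*R)
U(k(8)) - 1*42408 = (-4 + 7*(-11 - 1*8)) - 1*42408 = (-4 + 7*(-11 - 8)) - 42408 = (-4 + 7*(-19)) - 42408 = (-4 - 133) - 42408 = -137 - 42408 = -42545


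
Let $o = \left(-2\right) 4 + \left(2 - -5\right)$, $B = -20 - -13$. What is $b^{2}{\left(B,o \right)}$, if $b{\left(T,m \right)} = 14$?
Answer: $196$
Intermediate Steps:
$B = -7$ ($B = -20 + 13 = -7$)
$o = -1$ ($o = -8 + \left(2 + 5\right) = -8 + 7 = -1$)
$b^{2}{\left(B,o \right)} = 14^{2} = 196$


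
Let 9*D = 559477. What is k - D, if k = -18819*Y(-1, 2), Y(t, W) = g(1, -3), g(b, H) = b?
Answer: -728848/9 ≈ -80983.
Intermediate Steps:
D = 559477/9 (D = (⅑)*559477 = 559477/9 ≈ 62164.)
Y(t, W) = 1
k = -18819 (k = -18819*1 = -18819)
k - D = -18819 - 1*559477/9 = -18819 - 559477/9 = -728848/9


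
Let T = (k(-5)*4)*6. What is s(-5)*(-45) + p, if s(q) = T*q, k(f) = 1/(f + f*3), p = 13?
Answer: -257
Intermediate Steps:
k(f) = 1/(4*f) (k(f) = 1/(f + 3*f) = 1/(4*f))
T = -6/5 (T = (((¼)/(-5))*4)*6 = (((¼)*(-⅕))*4)*6 = -1/20*4*6 = -⅕*6 = -6/5 ≈ -1.2000)
s(q) = -6*q/5
s(-5)*(-45) + p = -6/5*(-5)*(-45) + 13 = 6*(-45) + 13 = -270 + 13 = -257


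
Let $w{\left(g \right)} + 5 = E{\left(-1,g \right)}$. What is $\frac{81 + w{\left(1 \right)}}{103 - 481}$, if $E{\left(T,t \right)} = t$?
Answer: $- \frac{11}{54} \approx -0.2037$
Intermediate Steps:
$w{\left(g \right)} = -5 + g$
$\frac{81 + w{\left(1 \right)}}{103 - 481} = \frac{81 + \left(-5 + 1\right)}{103 - 481} = \frac{81 - 4}{-378} = 77 \left(- \frac{1}{378}\right) = - \frac{11}{54}$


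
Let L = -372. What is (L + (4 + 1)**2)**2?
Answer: 120409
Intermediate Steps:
(L + (4 + 1)**2)**2 = (-372 + (4 + 1)**2)**2 = (-372 + 5**2)**2 = (-372 + 25)**2 = (-347)**2 = 120409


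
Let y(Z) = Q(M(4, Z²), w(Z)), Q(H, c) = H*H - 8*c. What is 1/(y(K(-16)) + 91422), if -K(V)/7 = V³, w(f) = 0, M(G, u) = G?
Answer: 1/91438 ≈ 1.0936e-5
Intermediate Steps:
K(V) = -7*V³
Q(H, c) = H² - 8*c
y(Z) = 16 (y(Z) = 4² - 8*0 = 16 + 0 = 16)
1/(y(K(-16)) + 91422) = 1/(16 + 91422) = 1/91438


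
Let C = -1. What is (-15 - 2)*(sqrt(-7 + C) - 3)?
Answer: 51 - 34*I*sqrt(2) ≈ 51.0 - 48.083*I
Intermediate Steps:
(-15 - 2)*(sqrt(-7 + C) - 3) = (-15 - 2)*(sqrt(-7 - 1) - 3) = -17*(sqrt(-8) - 3) = -17*(2*I*sqrt(2) - 3) = -17*(-3 + 2*I*sqrt(2)) = 51 - 34*I*sqrt(2)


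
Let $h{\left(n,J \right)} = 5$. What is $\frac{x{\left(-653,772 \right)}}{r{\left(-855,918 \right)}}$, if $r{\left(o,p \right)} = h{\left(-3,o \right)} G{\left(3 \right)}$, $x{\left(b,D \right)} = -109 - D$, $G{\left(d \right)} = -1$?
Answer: $\frac{881}{5} \approx 176.2$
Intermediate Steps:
$r{\left(o,p \right)} = -5$ ($r{\left(o,p \right)} = 5 \left(-1\right) = -5$)
$\frac{x{\left(-653,772 \right)}}{r{\left(-855,918 \right)}} = \frac{-109 - 772}{-5} = \left(-109 - 772\right) \left(- \frac{1}{5}\right) = \left(-881\right) \left(- \frac{1}{5}\right) = \frac{881}{5}$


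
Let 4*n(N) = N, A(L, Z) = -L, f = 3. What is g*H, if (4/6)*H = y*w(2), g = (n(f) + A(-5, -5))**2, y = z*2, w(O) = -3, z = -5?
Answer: 23805/16 ≈ 1487.8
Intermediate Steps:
y = -10 (y = -5*2 = -10)
n(N) = N/4
g = 529/16 (g = ((1/4)*3 - 1*(-5))**2 = (3/4 + 5)**2 = (23/4)**2 = 529/16 ≈ 33.063)
H = 45 (H = 3*(-10*(-3))/2 = (3/2)*30 = 45)
g*H = (529/16)*45 = 23805/16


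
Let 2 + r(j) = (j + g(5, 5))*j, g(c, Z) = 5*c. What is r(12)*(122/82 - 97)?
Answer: -1730872/41 ≈ -42216.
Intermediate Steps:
r(j) = -2 + j*(25 + j) (r(j) = -2 + (j + 5*5)*j = -2 + (j + 25)*j = -2 + (25 + j)*j = -2 + j*(25 + j))
r(12)*(122/82 - 97) = (-2 + 12² + 25*12)*(122/82 - 97) = (-2 + 144 + 300)*(122*(1/82) - 97) = 442*(61/41 - 97) = 442*(-3916/41) = -1730872/41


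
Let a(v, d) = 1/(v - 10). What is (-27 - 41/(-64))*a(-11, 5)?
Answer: 241/192 ≈ 1.2552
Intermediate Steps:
a(v, d) = 1/(-10 + v)
(-27 - 41/(-64))*a(-11, 5) = (-27 - 41/(-64))/(-10 - 11) = (-27 - 41*(-1/64))/(-21) = (-27 + 41/64)*(-1/21) = -1687/64*(-1/21) = 241/192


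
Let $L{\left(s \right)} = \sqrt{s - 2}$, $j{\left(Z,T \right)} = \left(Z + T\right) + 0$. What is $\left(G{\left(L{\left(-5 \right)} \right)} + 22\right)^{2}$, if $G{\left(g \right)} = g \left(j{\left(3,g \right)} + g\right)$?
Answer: $1 + 48 i \sqrt{7} \approx 1.0 + 127.0 i$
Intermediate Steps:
$j{\left(Z,T \right)} = T + Z$ ($j{\left(Z,T \right)} = \left(T + Z\right) + 0 = T + Z$)
$L{\left(s \right)} = \sqrt{-2 + s}$
$G{\left(g \right)} = g \left(3 + 2 g\right)$ ($G{\left(g \right)} = g \left(\left(g + 3\right) + g\right) = g \left(\left(3 + g\right) + g\right) = g \left(3 + 2 g\right)$)
$\left(G{\left(L{\left(-5 \right)} \right)} + 22\right)^{2} = \left(\sqrt{-2 - 5} \left(3 + 2 \sqrt{-2 - 5}\right) + 22\right)^{2} = \left(\sqrt{-7} \left(3 + 2 \sqrt{-7}\right) + 22\right)^{2} = \left(i \sqrt{7} \left(3 + 2 i \sqrt{7}\right) + 22\right)^{2} = \left(22 + i \sqrt{7} \left(3 + 2 i \sqrt{7}\right)\right)^{2}$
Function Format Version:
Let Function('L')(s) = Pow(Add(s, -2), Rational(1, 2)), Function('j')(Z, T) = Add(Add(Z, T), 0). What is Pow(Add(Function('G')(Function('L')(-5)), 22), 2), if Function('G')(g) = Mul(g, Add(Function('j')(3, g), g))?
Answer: Add(1, Mul(48, I, Pow(7, Rational(1, 2)))) ≈ Add(1.0000, Mul(127.00, I))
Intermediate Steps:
Function('j')(Z, T) = Add(T, Z) (Function('j')(Z, T) = Add(Add(T, Z), 0) = Add(T, Z))
Function('L')(s) = Pow(Add(-2, s), Rational(1, 2))
Function('G')(g) = Mul(g, Add(3, Mul(2, g))) (Function('G')(g) = Mul(g, Add(Add(g, 3), g)) = Mul(g, Add(Add(3, g), g)) = Mul(g, Add(3, Mul(2, g))))
Pow(Add(Function('G')(Function('L')(-5)), 22), 2) = Pow(Add(Mul(Pow(Add(-2, -5), Rational(1, 2)), Add(3, Mul(2, Pow(Add(-2, -5), Rational(1, 2))))), 22), 2) = Pow(Add(Mul(Pow(-7, Rational(1, 2)), Add(3, Mul(2, Pow(-7, Rational(1, 2))))), 22), 2) = Pow(Add(Mul(Mul(I, Pow(7, Rational(1, 2))), Add(3, Mul(2, Mul(I, Pow(7, Rational(1, 2)))))), 22), 2) = Pow(Add(Mul(Mul(I, Pow(7, Rational(1, 2))), Add(3, Mul(2, I, Pow(7, Rational(1, 2))))), 22), 2) = Pow(Add(Mul(I, Pow(7, Rational(1, 2)), Add(3, Mul(2, I, Pow(7, Rational(1, 2))))), 22), 2) = Pow(Add(22, Mul(I, Pow(7, Rational(1, 2)), Add(3, Mul(2, I, Pow(7, Rational(1, 2)))))), 2)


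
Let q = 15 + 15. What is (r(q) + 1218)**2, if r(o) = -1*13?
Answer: 1452025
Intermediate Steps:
q = 30
r(o) = -13
(r(q) + 1218)**2 = (-13 + 1218)**2 = 1205**2 = 1452025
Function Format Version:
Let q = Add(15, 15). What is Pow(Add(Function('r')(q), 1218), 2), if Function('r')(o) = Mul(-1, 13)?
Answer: 1452025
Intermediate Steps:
q = 30
Function('r')(o) = -13
Pow(Add(Function('r')(q), 1218), 2) = Pow(Add(-13, 1218), 2) = Pow(1205, 2) = 1452025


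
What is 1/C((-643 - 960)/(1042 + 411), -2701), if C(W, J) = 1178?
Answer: 1/1178 ≈ 0.00084890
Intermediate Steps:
1/C((-643 - 960)/(1042 + 411), -2701) = 1/1178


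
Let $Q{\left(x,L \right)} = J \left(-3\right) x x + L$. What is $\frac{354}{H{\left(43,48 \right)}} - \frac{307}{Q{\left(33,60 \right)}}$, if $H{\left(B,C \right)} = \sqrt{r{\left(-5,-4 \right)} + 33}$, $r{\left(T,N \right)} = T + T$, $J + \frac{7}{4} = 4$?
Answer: $\frac{1228}{29163} + \frac{354 \sqrt{23}}{23} \approx 73.856$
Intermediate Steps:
$J = \frac{9}{4}$ ($J = - \frac{7}{4} + 4 = \frac{9}{4} \approx 2.25$)
$r{\left(T,N \right)} = 2 T$
$Q{\left(x,L \right)} = L - \frac{27 x^{2}}{4}$ ($Q{\left(x,L \right)} = \frac{9}{4} \left(-3\right) x x + L = - \frac{27 x}{4} x + L = - \frac{27 x^{2}}{4} + L = L - \frac{27 x^{2}}{4}$)
$H{\left(B,C \right)} = \sqrt{23}$ ($H{\left(B,C \right)} = \sqrt{2 \left(-5\right) + 33} = \sqrt{-10 + 33} = \sqrt{23}$)
$\frac{354}{H{\left(43,48 \right)}} - \frac{307}{Q{\left(33,60 \right)}} = \frac{354}{\sqrt{23}} - \frac{307}{60 - \frac{27 \cdot 33^{2}}{4}} = 354 \frac{\sqrt{23}}{23} - \frac{307}{60 - \frac{29403}{4}} = \frac{354 \sqrt{23}}{23} - \frac{307}{60 - \frac{29403}{4}} = \frac{354 \sqrt{23}}{23} - \frac{307}{- \frac{29163}{4}} = \frac{354 \sqrt{23}}{23} - - \frac{1228}{29163} = \frac{354 \sqrt{23}}{23} + \frac{1228}{29163} = \frac{1228}{29163} + \frac{354 \sqrt{23}}{23}$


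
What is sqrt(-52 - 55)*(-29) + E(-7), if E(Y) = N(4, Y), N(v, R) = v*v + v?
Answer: 20 - 29*I*sqrt(107) ≈ 20.0 - 299.98*I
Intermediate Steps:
N(v, R) = v + v**2 (N(v, R) = v**2 + v = v + v**2)
E(Y) = 20 (E(Y) = 4*(1 + 4) = 4*5 = 20)
sqrt(-52 - 55)*(-29) + E(-7) = sqrt(-52 - 55)*(-29) + 20 = sqrt(-107)*(-29) + 20 = (I*sqrt(107))*(-29) + 20 = -29*I*sqrt(107) + 20 = 20 - 29*I*sqrt(107)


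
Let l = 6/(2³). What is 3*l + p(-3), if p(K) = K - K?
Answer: 9/4 ≈ 2.2500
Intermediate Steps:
p(K) = 0
l = ¾ (l = 6/8 = 6*(⅛) = ¾ ≈ 0.75000)
3*l + p(-3) = 3*(¾) + 0 = 9/4 + 0 = 9/4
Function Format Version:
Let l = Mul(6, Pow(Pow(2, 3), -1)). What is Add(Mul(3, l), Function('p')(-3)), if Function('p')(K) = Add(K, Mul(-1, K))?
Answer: Rational(9, 4) ≈ 2.2500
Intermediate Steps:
Function('p')(K) = 0
l = Rational(3, 4) (l = Mul(6, Pow(8, -1)) = Mul(6, Rational(1, 8)) = Rational(3, 4) ≈ 0.75000)
Add(Mul(3, l), Function('p')(-3)) = Add(Mul(3, Rational(3, 4)), 0) = Add(Rational(9, 4), 0) = Rational(9, 4)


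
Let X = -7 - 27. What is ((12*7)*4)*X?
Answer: -11424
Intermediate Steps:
X = -34
((12*7)*4)*X = ((12*7)*4)*(-34) = (84*4)*(-34) = 336*(-34) = -11424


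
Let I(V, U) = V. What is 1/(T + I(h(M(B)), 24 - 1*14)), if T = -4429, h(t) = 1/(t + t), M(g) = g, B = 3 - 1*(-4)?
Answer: -14/62005 ≈ -0.00022579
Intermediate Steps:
B = 7 (B = 3 + 4 = 7)
h(t) = 1/(2*t)
1/(T + I(h(M(B)), 24 - 1*14)) = 1/(-4429 + (½)/7) = 1/(-4429 + (½)*(⅐)) = 1/(-4429 + 1/14) = 1/(-62005/14) = -14/62005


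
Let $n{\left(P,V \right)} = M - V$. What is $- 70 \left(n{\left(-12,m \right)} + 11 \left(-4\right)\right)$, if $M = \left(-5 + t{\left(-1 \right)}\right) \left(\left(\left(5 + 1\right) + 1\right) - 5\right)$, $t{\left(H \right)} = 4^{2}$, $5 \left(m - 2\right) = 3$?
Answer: $1722$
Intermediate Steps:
$m = \frac{13}{5}$ ($m = 2 + \frac{1}{5} \cdot 3 = 2 + \frac{3}{5} = \frac{13}{5} \approx 2.6$)
$t{\left(H \right)} = 16$
$M = 22$ ($M = \left(-5 + 16\right) \left(\left(\left(5 + 1\right) + 1\right) - 5\right) = 11 \left(\left(6 + 1\right) - 5\right) = 11 \left(7 - 5\right) = 11 \cdot 2 = 22$)
$n{\left(P,V \right)} = 22 - V$
$- 70 \left(n{\left(-12,m \right)} + 11 \left(-4\right)\right) = - 70 \left(\left(22 - \frac{13}{5}\right) + 11 \left(-4\right)\right) = - 70 \left(\left(22 - \frac{13}{5}\right) - 44\right) = - 70 \left(\frac{97}{5} - 44\right) = \left(-70\right) \left(- \frac{123}{5}\right) = 1722$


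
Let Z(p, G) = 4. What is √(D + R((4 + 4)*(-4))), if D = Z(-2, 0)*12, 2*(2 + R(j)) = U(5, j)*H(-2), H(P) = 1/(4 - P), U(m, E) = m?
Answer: √1671/6 ≈ 6.8130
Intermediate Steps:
R(j) = -19/12 (R(j) = -2 + (5*(-1/(-4 - 2)))/2 = -2 + (5*(-1/(-6)))/2 = -2 + (5*(-1*(-⅙)))/2 = -2 + (5*(⅙))/2 = -2 + (½)*(⅚) = -2 + 5/12 = -19/12)
D = 48 (D = 4*12 = 48)
√(D + R((4 + 4)*(-4))) = √(48 - 19/12) = √(557/12) = √1671/6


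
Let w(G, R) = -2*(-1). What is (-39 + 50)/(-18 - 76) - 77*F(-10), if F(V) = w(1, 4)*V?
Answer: 144749/94 ≈ 1539.9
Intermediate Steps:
w(G, R) = 2
F(V) = 2*V
(-39 + 50)/(-18 - 76) - 77*F(-10) = (-39 + 50)/(-18 - 76) - 154*(-10) = 11/(-94) - 77*(-20) = 11*(-1/94) + 1540 = -11/94 + 1540 = 144749/94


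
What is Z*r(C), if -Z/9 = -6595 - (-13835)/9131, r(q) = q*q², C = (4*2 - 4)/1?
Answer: 34678143360/9131 ≈ 3.7978e+6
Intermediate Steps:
C = 4 (C = (8 - 4)*1 = 4*1 = 4)
r(q) = q³
Z = 541845990/9131 (Z = -9*(-6595 - (-13835)/9131) = -9*(-6595 - 1*(-13835/9131)) = -9*(-6595 + 13835/9131) = -9*(-60205110/9131) = 541845990/9131 ≈ 59341.)
Z*r(C) = (541845990/9131)*4³ = (541845990/9131)*64 = 34678143360/9131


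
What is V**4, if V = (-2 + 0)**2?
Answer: 256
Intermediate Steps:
V = 4 (V = (-2)**2 = 4)
V**4 = 4**4 = 256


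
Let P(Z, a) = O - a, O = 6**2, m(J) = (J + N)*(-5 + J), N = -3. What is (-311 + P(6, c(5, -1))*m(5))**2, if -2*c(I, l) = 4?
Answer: 96721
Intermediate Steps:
m(J) = (-5 + J)*(-3 + J) (m(J) = (J - 3)*(-5 + J) = (-3 + J)*(-5 + J) = (-5 + J)*(-3 + J))
c(I, l) = -2 (c(I, l) = -1/2*4 = -2)
O = 36
P(Z, a) = 36 - a
(-311 + P(6, c(5, -1))*m(5))**2 = (-311 + (36 - 1*(-2))*(15 + 5**2 - 8*5))**2 = (-311 + (36 + 2)*(15 + 25 - 40))**2 = (-311 + 38*0)**2 = (-311 + 0)**2 = (-311)**2 = 96721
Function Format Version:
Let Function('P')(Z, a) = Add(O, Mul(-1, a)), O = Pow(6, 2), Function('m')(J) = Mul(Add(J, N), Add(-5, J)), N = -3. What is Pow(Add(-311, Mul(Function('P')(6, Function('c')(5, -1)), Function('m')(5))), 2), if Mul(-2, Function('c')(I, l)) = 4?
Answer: 96721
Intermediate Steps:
Function('m')(J) = Mul(Add(-5, J), Add(-3, J)) (Function('m')(J) = Mul(Add(J, -3), Add(-5, J)) = Mul(Add(-3, J), Add(-5, J)) = Mul(Add(-5, J), Add(-3, J)))
Function('c')(I, l) = -2 (Function('c')(I, l) = Mul(Rational(-1, 2), 4) = -2)
O = 36
Function('P')(Z, a) = Add(36, Mul(-1, a))
Pow(Add(-311, Mul(Function('P')(6, Function('c')(5, -1)), Function('m')(5))), 2) = Pow(Add(-311, Mul(Add(36, Mul(-1, -2)), Add(15, Pow(5, 2), Mul(-8, 5)))), 2) = Pow(Add(-311, Mul(Add(36, 2), Add(15, 25, -40))), 2) = Pow(Add(-311, Mul(38, 0)), 2) = Pow(Add(-311, 0), 2) = Pow(-311, 2) = 96721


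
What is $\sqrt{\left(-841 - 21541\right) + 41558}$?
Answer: $2 \sqrt{4794} \approx 138.48$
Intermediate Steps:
$\sqrt{\left(-841 - 21541\right) + 41558} = \sqrt{-22382 + 41558} = \sqrt{19176} = 2 \sqrt{4794}$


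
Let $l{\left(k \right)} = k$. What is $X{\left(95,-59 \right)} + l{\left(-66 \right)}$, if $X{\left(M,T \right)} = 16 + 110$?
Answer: $60$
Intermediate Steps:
$X{\left(M,T \right)} = 126$
$X{\left(95,-59 \right)} + l{\left(-66 \right)} = 126 - 66 = 60$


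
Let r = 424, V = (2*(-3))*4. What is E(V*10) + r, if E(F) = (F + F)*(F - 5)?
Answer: 118024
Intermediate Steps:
V = -24 (V = -6*4 = -24)
E(F) = 2*F*(-5 + F) (E(F) = (2*F)*(-5 + F) = 2*F*(-5 + F))
E(V*10) + r = 2*(-24*10)*(-5 - 24*10) + 424 = 2*(-240)*(-5 - 240) + 424 = 2*(-240)*(-245) + 424 = 117600 + 424 = 118024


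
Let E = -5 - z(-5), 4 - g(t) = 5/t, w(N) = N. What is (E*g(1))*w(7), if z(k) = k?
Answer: 0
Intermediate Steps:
g(t) = 4 - 5/t
E = 0 (E = -5 - 1*(-5) = -5 + 5 = 0)
(E*g(1))*w(7) = (0*(4 - 5/1))*7 = (0*(4 - 5*1))*7 = (0*(4 - 5))*7 = (0*(-1))*7 = 0*7 = 0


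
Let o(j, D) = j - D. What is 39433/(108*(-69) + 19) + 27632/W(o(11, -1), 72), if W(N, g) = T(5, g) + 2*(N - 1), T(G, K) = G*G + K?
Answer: 200696129/884527 ≈ 226.90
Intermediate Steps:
T(G, K) = K + G**2 (T(G, K) = G**2 + K = K + G**2)
W(N, g) = 23 + g + 2*N (W(N, g) = (g + 5**2) + 2*(N - 1) = (g + 25) + 2*(-1 + N) = (25 + g) + (-2 + 2*N) = 23 + g + 2*N)
39433/(108*(-69) + 19) + 27632/W(o(11, -1), 72) = 39433/(108*(-69) + 19) + 27632/(23 + 72 + 2*(11 - 1*(-1))) = 39433/(-7452 + 19) + 27632/(23 + 72 + 2*(11 + 1)) = 39433/(-7433) + 27632/(23 + 72 + 2*12) = 39433*(-1/7433) + 27632/(23 + 72 + 24) = -39433/7433 + 27632/119 = 200696129/884527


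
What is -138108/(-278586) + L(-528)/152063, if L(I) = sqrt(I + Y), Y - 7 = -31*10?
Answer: 23018/46431 + I*sqrt(831)/152063 ≈ 0.49575 + 0.00018957*I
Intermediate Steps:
Y = -303 (Y = 7 - 31*10 = 7 - 310 = -303)
L(I) = sqrt(-303 + I) (L(I) = sqrt(I - 303) = sqrt(-303 + I))
-138108/(-278586) + L(-528)/152063 = -138108/(-278586) + sqrt(-303 - 528)/152063 = -138108*(-1/278586) + sqrt(-831)*(1/152063) = 23018/46431 + (I*sqrt(831))*(1/152063) = 23018/46431 + I*sqrt(831)/152063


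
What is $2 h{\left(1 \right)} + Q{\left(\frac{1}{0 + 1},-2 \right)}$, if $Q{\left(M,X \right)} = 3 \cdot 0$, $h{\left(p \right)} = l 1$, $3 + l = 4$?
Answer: $2$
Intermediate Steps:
$l = 1$ ($l = -3 + 4 = 1$)
$h{\left(p \right)} = 1$ ($h{\left(p \right)} = 1 \cdot 1 = 1$)
$Q{\left(M,X \right)} = 0$
$2 h{\left(1 \right)} + Q{\left(\frac{1}{0 + 1},-2 \right)} = 2 \cdot 1 + 0 = 2 + 0 = 2$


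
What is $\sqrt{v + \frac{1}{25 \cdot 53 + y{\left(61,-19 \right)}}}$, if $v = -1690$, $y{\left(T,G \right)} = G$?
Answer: $\frac{i \sqrt{2882523534}}{1306} \approx 41.11 i$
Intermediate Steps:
$\sqrt{v + \frac{1}{25 \cdot 53 + y{\left(61,-19 \right)}}} = \sqrt{-1690 + \frac{1}{25 \cdot 53 - 19}} = \sqrt{-1690 + \frac{1}{1325 - 19}} = \sqrt{-1690 + \frac{1}{1306}} = \sqrt{- \frac{2207139}{1306}} = \frac{i \sqrt{2882523534}}{1306}$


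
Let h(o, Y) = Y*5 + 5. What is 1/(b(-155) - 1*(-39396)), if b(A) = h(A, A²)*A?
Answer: -1/18580754 ≈ -5.3819e-8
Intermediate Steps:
h(o, Y) = 5 + 5*Y (h(o, Y) = 5*Y + 5 = 5 + 5*Y)
b(A) = A*(5 + 5*A²) (b(A) = (5 + 5*A²)*A = A*(5 + 5*A²))
1/(b(-155) - 1*(-39396)) = 1/(5*(-155)*(1 + (-155)²) - 1*(-39396)) = 1/(5*(-155)*(1 + 24025) + 39396) = 1/(5*(-155)*24026 + 39396) = 1/(-18620150 + 39396) = 1/(-18580754) = -1/18580754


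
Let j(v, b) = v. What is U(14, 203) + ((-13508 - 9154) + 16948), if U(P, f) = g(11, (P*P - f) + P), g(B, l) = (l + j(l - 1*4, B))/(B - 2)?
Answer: -51416/9 ≈ -5712.9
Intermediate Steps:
g(B, l) = (-4 + 2*l)/(-2 + B) (g(B, l) = (l + (l - 1*4))/(B - 2) = (l + (l - 4))/(-2 + B) = (l + (-4 + l))/(-2 + B) = (-4 + 2*l)/(-2 + B))
U(P, f) = -4/9 - 2*f/9 + 2*P/9 + 2*P²/9 (U(P, f) = 2*(-2 + ((P*P - f) + P))/(-2 + 11) = 2*(-2 + ((P² - f) + P))/9 = 2*(⅑)*(-2 + (P + P² - f)) = 2*(⅑)*(-2 + P + P² - f) = -4/9 - 2*f/9 + 2*P/9 + 2*P²/9)
U(14, 203) + ((-13508 - 9154) + 16948) = (-4/9 - 2/9*203 + (2/9)*14 + (2/9)*14²) + ((-13508 - 9154) + 16948) = (-4/9 - 406/9 + 28/9 + (2/9)*196) + (-22662 + 16948) = (-4/9 - 406/9 + 28/9 + 392/9) - 5714 = 10/9 - 5714 = -51416/9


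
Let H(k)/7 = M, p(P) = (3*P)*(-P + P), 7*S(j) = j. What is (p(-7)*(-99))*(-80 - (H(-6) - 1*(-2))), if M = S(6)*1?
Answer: 0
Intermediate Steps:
S(j) = j/7
p(P) = 0 (p(P) = (3*P)*0 = 0)
M = 6/7 (M = ((⅐)*6)*1 = (6/7)*1 = 6/7 ≈ 0.85714)
H(k) = 6 (H(k) = 7*(6/7) = 6)
(p(-7)*(-99))*(-80 - (H(-6) - 1*(-2))) = (0*(-99))*(-80 - (6 - 1*(-2))) = 0*(-80 - (6 + 2)) = 0*(-80 - 1*8) = 0*(-80 - 8) = 0*(-88) = 0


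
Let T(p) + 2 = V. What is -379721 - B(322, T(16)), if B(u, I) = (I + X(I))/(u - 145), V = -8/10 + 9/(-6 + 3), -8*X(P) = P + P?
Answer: -448070751/1180 ≈ -3.7972e+5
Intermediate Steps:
X(P) = -P/4 (X(P) = -(P + P)/8 = -P/4)
V = -19/5 (V = -8*⅒ + 9/(-3) = -⅘ + 9*(-⅓) = -⅘ - 3 = -19/5 ≈ -3.8000)
T(p) = -29/5 (T(p) = -2 - 19/5 = -29/5)
B(u, I) = 3*I/(4*(-145 + u)) (B(u, I) = (I - I/4)/(u - 145) = (3*I/4)/(-145 + u) = 3*I/(4*(-145 + u)))
-379721 - B(322, T(16)) = -379721 - 3*(-29)/(4*5*(-145 + 322)) = -379721 - 3*(-29)/(4*5*177) = -379721 - 1*(-29/1180) = -379721 + 29/1180 = -448070751/1180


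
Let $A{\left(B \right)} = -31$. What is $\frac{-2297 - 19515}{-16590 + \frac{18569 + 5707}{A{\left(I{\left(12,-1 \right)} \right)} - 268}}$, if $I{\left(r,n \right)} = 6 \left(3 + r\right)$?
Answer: $\frac{465842}{356049} \approx 1.3084$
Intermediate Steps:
$I{\left(r,n \right)} = 18 + 6 r$
$\frac{-2297 - 19515}{-16590 + \frac{18569 + 5707}{A{\left(I{\left(12,-1 \right)} \right)} - 268}} = \frac{-2297 - 19515}{-16590 + \frac{18569 + 5707}{-31 - 268}} = - \frac{21812}{-16590 + \frac{24276}{-299}} = - \frac{21812}{-16590 + 24276 \left(- \frac{1}{299}\right)} = - \frac{21812}{-16590 - \frac{24276}{299}} = - \frac{21812}{- \frac{4984686}{299}} = \left(-21812\right) \left(- \frac{299}{4984686}\right) = \frac{465842}{356049}$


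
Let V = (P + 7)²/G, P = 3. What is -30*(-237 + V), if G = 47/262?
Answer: -451830/47 ≈ -9613.4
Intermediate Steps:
G = 47/262 (G = 47*(1/262) = 47/262 ≈ 0.17939)
V = 26200/47 (V = (3 + 7)²/(47/262) = 10²*(262/47) = 100*(262/47) = 26200/47 ≈ 557.45)
-30*(-237 + V) = -30*(-237 + 26200/47) = -30*15061/47 = -451830/47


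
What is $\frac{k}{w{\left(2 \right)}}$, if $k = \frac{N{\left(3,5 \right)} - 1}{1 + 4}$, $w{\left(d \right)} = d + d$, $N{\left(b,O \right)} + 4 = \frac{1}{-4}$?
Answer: $- \frac{21}{80} \approx -0.2625$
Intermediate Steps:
$N{\left(b,O \right)} = - \frac{17}{4}$ ($N{\left(b,O \right)} = -4 + \frac{1}{-4} = -4 - \frac{1}{4} = - \frac{17}{4}$)
$w{\left(d \right)} = 2 d$
$k = - \frac{21}{20}$ ($k = \frac{- \frac{17}{4} - 1}{1 + 4} = - \frac{21}{4 \cdot 5} = \left(- \frac{21}{4}\right) \frac{1}{5} = - \frac{21}{20} \approx -1.05$)
$\frac{k}{w{\left(2 \right)}} = - \frac{21}{20 \cdot 2 \cdot 2} = - \frac{21}{20 \cdot 4} = \left(- \frac{21}{20}\right) \frac{1}{4} = - \frac{21}{80}$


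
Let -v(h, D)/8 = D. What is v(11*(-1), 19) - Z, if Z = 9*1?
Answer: -161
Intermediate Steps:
v(h, D) = -8*D
Z = 9
v(11*(-1), 19) - Z = -8*19 - 1*9 = -152 - 9 = -161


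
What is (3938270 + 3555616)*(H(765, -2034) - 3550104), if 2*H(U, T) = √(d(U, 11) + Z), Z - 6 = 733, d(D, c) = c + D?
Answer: -26604074664144 + 3746943*√1515 ≈ -2.6604e+13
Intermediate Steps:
d(D, c) = D + c
Z = 739 (Z = 6 + 733 = 739)
H(U, T) = √(750 + U)/2 (H(U, T) = √((U + 11) + 739)/2 = √((11 + U) + 739)/2 = √(750 + U)/2)
(3938270 + 3555616)*(H(765, -2034) - 3550104) = (3938270 + 3555616)*(√(750 + 765)/2 - 3550104) = 7493886*(√1515/2 - 3550104) = 7493886*(-3550104 + √1515/2) = -26604074664144 + 3746943*√1515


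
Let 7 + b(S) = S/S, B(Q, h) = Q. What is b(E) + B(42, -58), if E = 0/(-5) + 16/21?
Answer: 36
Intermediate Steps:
E = 16/21 (E = 0*(-1/5) + 16*(1/21) = 0 + 16/21 = 16/21 ≈ 0.76190)
b(S) = -6 (b(S) = -7 + S/S = -7 + 1 = -6)
b(E) + B(42, -58) = -6 + 42 = 36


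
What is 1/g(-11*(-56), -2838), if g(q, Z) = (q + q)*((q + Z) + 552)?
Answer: -1/2057440 ≈ -4.8604e-7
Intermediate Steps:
g(q, Z) = 2*q*(552 + Z + q) (g(q, Z) = (2*q)*((Z + q) + 552) = (2*q)*(552 + Z + q) = 2*q*(552 + Z + q))
1/g(-11*(-56), -2838) = 1/(2*(-11*(-56))*(552 - 2838 - 11*(-56))) = 1/(2*616*(552 - 2838 + 616)) = 1/(2*616*(-1670)) = 1/(-2057440) = -1/2057440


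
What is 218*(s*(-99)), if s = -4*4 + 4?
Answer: 258984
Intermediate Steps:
s = -12 (s = -16 + 4 = -12)
218*(s*(-99)) = 218*(-12*(-99)) = 218*1188 = 258984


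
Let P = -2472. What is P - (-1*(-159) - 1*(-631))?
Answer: -3262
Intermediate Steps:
P - (-1*(-159) - 1*(-631)) = -2472 - (-1*(-159) - 1*(-631)) = -2472 - (159 + 631) = -2472 - 1*790 = -2472 - 790 = -3262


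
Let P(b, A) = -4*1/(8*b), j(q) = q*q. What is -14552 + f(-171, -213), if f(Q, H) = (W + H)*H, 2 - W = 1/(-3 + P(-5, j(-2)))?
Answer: 879209/29 ≈ 30318.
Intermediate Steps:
j(q) = q²
P(b, A) = -1/(2*b) (P(b, A) = -4*1/(8*b) = -1/(2*b))
W = 68/29 (W = 2 - 1/(-3 - ½/(-5)) = 2 - 1/(-3 - ½*(-⅕)) = 2 - 1/(-3 + ⅒) = 2 - 1/(-29/10) = 2 - 1*(-10/29) = 2 + 10/29 = 68/29 ≈ 2.3448)
f(Q, H) = H*(68/29 + H) (f(Q, H) = (68/29 + H)*H = H*(68/29 + H))
-14552 + f(-171, -213) = -14552 + (1/29)*(-213)*(68 + 29*(-213)) = -14552 + (1/29)*(-213)*(68 - 6177) = -14552 + (1/29)*(-213)*(-6109) = -14552 + 1301217/29 = 879209/29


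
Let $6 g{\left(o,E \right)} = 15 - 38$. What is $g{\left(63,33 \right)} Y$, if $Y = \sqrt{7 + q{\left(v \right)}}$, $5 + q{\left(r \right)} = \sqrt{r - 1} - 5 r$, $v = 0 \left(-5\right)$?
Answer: $- \frac{23 \sqrt{2 + i}}{6} \approx -5.5788 - 1.317 i$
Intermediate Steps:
$v = 0$
$q{\left(r \right)} = -5 + \sqrt{-1 + r} - 5 r$ ($q{\left(r \right)} = -5 - \left(- \sqrt{r - 1} + 5 r\right) = -5 - \left(- \sqrt{-1 + r} + 5 r\right) = -5 + \sqrt{-1 + r} - 5 r$)
$g{\left(o,E \right)} = - \frac{23}{6}$ ($g{\left(o,E \right)} = \frac{15 - 38}{6} = \frac{1}{6} \left(-23\right) = - \frac{23}{6}$)
$Y = \sqrt{2 + i}$ ($Y = \sqrt{7 - \left(5 - \sqrt{-1 + 0}\right)} = \sqrt{7 + \left(-5 + \sqrt{-1} + 0\right)} = \sqrt{7 + \left(-5 + i + 0\right)} = \sqrt{7 - \left(5 - i\right)} = \sqrt{2 + i} \approx 1.4553 + 0.34356 i$)
$g{\left(63,33 \right)} Y = - \frac{23 \sqrt{2 + i}}{6}$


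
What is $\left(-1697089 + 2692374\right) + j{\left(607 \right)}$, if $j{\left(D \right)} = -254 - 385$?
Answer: $994646$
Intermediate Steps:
$j{\left(D \right)} = -639$ ($j{\left(D \right)} = -254 - 385 = -639$)
$\left(-1697089 + 2692374\right) + j{\left(607 \right)} = \left(-1697089 + 2692374\right) - 639 = 995285 - 639 = 994646$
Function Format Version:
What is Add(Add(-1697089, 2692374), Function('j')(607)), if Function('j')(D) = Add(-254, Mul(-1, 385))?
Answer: 994646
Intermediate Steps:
Function('j')(D) = -639 (Function('j')(D) = Add(-254, -385) = -639)
Add(Add(-1697089, 2692374), Function('j')(607)) = Add(Add(-1697089, 2692374), -639) = Add(995285, -639) = 994646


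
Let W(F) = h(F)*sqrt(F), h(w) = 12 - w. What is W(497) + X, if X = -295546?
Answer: -295546 - 485*sqrt(497) ≈ -3.0636e+5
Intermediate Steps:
W(F) = sqrt(F)*(12 - F) (W(F) = (12 - F)*sqrt(F) = sqrt(F)*(12 - F))
W(497) + X = sqrt(497)*(12 - 1*497) - 295546 = sqrt(497)*(12 - 497) - 295546 = sqrt(497)*(-485) - 295546 = -485*sqrt(497) - 295546 = -295546 - 485*sqrt(497)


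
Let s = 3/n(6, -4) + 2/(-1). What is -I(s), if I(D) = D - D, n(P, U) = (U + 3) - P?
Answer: 0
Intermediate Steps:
n(P, U) = 3 + U - P (n(P, U) = (3 + U) - P = 3 + U - P)
s = -17/7 (s = 3/(3 - 4 - 1*6) + 2/(-1) = 3/(3 - 4 - 6) + 2*(-1) = 3/(-7) - 2 = 3*(-1/7) - 2 = -3/7 - 2 = -17/7 ≈ -2.4286)
I(D) = 0
-I(s) = -1*0 = 0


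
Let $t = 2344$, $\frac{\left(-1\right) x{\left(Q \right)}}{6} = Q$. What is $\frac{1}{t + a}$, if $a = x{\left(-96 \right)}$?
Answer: $\frac{1}{2920} \approx 0.00034247$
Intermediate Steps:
$x{\left(Q \right)} = - 6 Q$
$a = 576$ ($a = \left(-6\right) \left(-96\right) = 576$)
$\frac{1}{t + a} = \frac{1}{2344 + 576} = \frac{1}{2920}$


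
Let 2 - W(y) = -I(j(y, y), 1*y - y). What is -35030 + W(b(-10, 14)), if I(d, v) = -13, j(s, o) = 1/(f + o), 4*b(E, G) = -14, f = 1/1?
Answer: -35041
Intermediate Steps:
f = 1
b(E, G) = -7/2 (b(E, G) = (1/4)*(-14) = -7/2)
j(s, o) = 1/(1 + o)
W(y) = -11 (W(y) = 2 - (-1)*(-13) = 2 - 1*13 = 2 - 13 = -11)
-35030 + W(b(-10, 14)) = -35030 - 11 = -35041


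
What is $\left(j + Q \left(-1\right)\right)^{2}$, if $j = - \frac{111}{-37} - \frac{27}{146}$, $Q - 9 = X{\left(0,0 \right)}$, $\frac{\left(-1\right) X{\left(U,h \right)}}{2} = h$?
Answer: $\frac{815409}{21316} \approx 38.253$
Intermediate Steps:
$X{\left(U,h \right)} = - 2 h$
$Q = 9$ ($Q = 9 - 0 = 9 + 0 = 9$)
$j = \frac{411}{146}$ ($j = \left(-111\right) \left(- \frac{1}{37}\right) - \frac{27}{146} = 3 - \frac{27}{146} = \frac{411}{146} \approx 2.8151$)
$\left(j + Q \left(-1\right)\right)^{2} = \left(\frac{411}{146} + 9 \left(-1\right)\right)^{2} = \left(\frac{411}{146} - 9\right)^{2} = \left(- \frac{903}{146}\right)^{2} = \frac{815409}{21316}$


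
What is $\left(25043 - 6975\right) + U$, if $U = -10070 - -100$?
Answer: $8098$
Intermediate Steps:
$U = -9970$ ($U = -10070 + 100 = -9970$)
$\left(25043 - 6975\right) + U = \left(25043 - 6975\right) - 9970 = 18068 - 9970 = 8098$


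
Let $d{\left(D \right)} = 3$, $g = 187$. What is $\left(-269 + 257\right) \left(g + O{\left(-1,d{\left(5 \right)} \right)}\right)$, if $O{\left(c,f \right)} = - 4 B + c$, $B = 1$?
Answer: $-2184$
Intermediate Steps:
$O{\left(c,f \right)} = -4 + c$ ($O{\left(c,f \right)} = \left(-4\right) 1 + c = -4 + c$)
$\left(-269 + 257\right) \left(g + O{\left(-1,d{\left(5 \right)} \right)}\right) = \left(-269 + 257\right) \left(187 - 5\right) = - 12 \left(187 - 5\right) = \left(-12\right) 182 = -2184$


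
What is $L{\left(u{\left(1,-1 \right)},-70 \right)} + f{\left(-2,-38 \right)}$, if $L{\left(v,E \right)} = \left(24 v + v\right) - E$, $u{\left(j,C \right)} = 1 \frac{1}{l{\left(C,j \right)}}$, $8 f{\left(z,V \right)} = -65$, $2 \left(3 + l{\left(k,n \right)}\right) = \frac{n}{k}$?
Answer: $\frac{3065}{56} \approx 54.732$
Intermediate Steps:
$l{\left(k,n \right)} = -3 + \frac{n}{2 k}$ ($l{\left(k,n \right)} = -3 + \frac{n \frac{1}{k}}{2} = -3 + \frac{n}{2 k}$)
$f{\left(z,V \right)} = - \frac{65}{8}$ ($f{\left(z,V \right)} = \frac{1}{8} \left(-65\right) = - \frac{65}{8}$)
$u{\left(j,C \right)} = \frac{1}{-3 + \frac{j}{2 C}}$ ($u{\left(j,C \right)} = 1 \frac{1}{-3 + \frac{j}{2 C}} = \frac{1}{-3 + \frac{j}{2 C}}$)
$L{\left(v,E \right)} = - E + 25 v$ ($L{\left(v,E \right)} = 25 v - E = - E + 25 v$)
$L{\left(u{\left(1,-1 \right)},-70 \right)} + f{\left(-2,-38 \right)} = \left(\left(-1\right) \left(-70\right) + 25 \cdot 2 \left(-1\right) \frac{1}{1 - -6}\right) - \frac{65}{8} = \left(70 + 25 \cdot 2 \left(-1\right) \frac{1}{1 + 6}\right) - \frac{65}{8} = \left(70 + 25 \cdot 2 \left(-1\right) \frac{1}{7}\right) - \frac{65}{8} = \left(70 + 25 \left(- \frac{2}{7}\right)\right) - \frac{65}{8} = \left(70 - \frac{50}{7}\right) - \frac{65}{8} = \frac{440}{7} - \frac{65}{8} = \frac{3065}{56}$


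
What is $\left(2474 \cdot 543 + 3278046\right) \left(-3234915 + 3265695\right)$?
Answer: $142247553840$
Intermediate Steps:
$\left(2474 \cdot 543 + 3278046\right) \left(-3234915 + 3265695\right) = \left(1343382 + 3278046\right) 30780 = 4621428 \cdot 30780 = 142247553840$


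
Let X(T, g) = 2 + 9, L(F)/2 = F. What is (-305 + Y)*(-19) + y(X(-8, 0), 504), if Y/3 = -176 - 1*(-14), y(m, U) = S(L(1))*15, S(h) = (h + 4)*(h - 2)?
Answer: 15029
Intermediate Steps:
L(F) = 2*F
S(h) = (-2 + h)*(4 + h) (S(h) = (4 + h)*(-2 + h) = (-2 + h)*(4 + h))
X(T, g) = 11
y(m, U) = 0 (y(m, U) = (-8 + (2*1)² + 2*(2*1))*15 = (-8 + 2² + 2*2)*15 = (-8 + 4 + 4)*15 = 0*15 = 0)
Y = -486 (Y = 3*(-176 - 1*(-14)) = 3*(-176 + 14) = 3*(-162) = -486)
(-305 + Y)*(-19) + y(X(-8, 0), 504) = (-305 - 486)*(-19) + 0 = -791*(-19) + 0 = 15029 + 0 = 15029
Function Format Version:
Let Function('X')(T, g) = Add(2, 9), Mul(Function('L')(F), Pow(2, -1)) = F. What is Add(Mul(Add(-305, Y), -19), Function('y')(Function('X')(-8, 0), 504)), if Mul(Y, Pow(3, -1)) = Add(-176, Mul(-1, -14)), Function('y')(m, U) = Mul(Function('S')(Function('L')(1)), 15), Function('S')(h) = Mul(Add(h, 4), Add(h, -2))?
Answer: 15029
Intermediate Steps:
Function('L')(F) = Mul(2, F)
Function('S')(h) = Mul(Add(-2, h), Add(4, h)) (Function('S')(h) = Mul(Add(4, h), Add(-2, h)) = Mul(Add(-2, h), Add(4, h)))
Function('X')(T, g) = 11
Function('y')(m, U) = 0 (Function('y')(m, U) = Mul(Add(-8, Pow(Mul(2, 1), 2), Mul(2, Mul(2, 1))), 15) = Mul(Add(-8, Pow(2, 2), Mul(2, 2)), 15) = Mul(Add(-8, 4, 4), 15) = Mul(0, 15) = 0)
Y = -486 (Y = Mul(3, Add(-176, Mul(-1, -14))) = Mul(3, Add(-176, 14)) = Mul(3, -162) = -486)
Add(Mul(Add(-305, Y), -19), Function('y')(Function('X')(-8, 0), 504)) = Add(Mul(Add(-305, -486), -19), 0) = Add(Mul(-791, -19), 0) = Add(15029, 0) = 15029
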